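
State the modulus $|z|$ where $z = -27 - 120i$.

|z| = sqrt(a^2 + b^2) = sqrt((-27)^2 + (-120)^2) = sqrt(15129) = 123


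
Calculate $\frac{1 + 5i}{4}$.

Divisor is real, so divide each part by 4:
= 1/4 + (5/4)i


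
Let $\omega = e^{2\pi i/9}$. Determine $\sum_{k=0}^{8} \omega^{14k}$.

Let ζ = ω^14 = e^(2πi·14/9). Since 9 ∤ 14, ζ ≠ 1.
Sum = Σ_{k=0}^{8} ζ^k = (ζ^9 - 1)/(ζ - 1) = (ω^{14·9} - 1)/(ζ - 1) = (1 - 1)/(ζ - 1) = 0


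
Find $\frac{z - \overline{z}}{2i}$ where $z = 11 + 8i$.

z - conjugate(z) = 2bi
(z - conjugate(z))/(2i) = 2bi/(2i) = b = 8


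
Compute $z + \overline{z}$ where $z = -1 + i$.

z + conjugate(z) = (a + bi) + (a - bi) = 2a
= 2 * (-1) = -2


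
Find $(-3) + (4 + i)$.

(-3 + 4) + (0 + 1)i = 1 + i


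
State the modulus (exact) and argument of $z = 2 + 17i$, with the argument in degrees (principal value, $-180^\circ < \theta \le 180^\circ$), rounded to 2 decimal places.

|z| = sqrt(2^2 + 17^2) = sqrt(293)
arg(z) = arctan(b/a) = arctan(17/2) (quadrant-adjusted) = 83.29°


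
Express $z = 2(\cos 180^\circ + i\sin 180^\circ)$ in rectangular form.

a = r cos θ = 2 * -1 = -2
b = r sin θ = 2 * 0 = 0
z = -2


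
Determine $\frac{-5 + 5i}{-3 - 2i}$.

Multiply numerator and denominator by conjugate (-3 + 2i):
= (-5 + 5i)(-3 + 2i) / ((-3)^2 + (-2)^2)
= (5 - 25i) / 13
= 5/13 - (25/13)i


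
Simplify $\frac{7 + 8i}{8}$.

Divisor is real, so divide each part by 8:
= 7/8 + i


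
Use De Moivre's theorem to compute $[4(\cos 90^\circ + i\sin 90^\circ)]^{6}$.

By De Moivre: z^n = r^n(cos(nθ) + i sin(nθ))
= 4^6(cos(6*90°) + i sin(6*90°))
= 4096(cos 180° + i sin 180°)
= -4096


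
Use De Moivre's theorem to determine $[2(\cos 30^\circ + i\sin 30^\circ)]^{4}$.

By De Moivre: z^n = r^n(cos(nθ) + i sin(nθ))
= 2^4(cos(4*30°) + i sin(4*30°))
= 16(cos 120° + i sin 120°)
= -8 + 8*sqrt(3)i


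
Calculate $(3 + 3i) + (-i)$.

(3 + 0) + (3 + (-1))i = 3 + 2i


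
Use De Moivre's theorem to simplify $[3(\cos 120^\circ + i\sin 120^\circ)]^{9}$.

By De Moivre: z^n = r^n(cos(nθ) + i sin(nθ))
= 3^9(cos(9*120°) + i sin(9*120°))
= 19683(cos 0° + i sin 0°)
= 19683


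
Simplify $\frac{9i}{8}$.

Divisor is real, so divide each part by 8:
= 0 + (9/8)i


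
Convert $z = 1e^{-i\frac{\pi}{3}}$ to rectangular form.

a = r cos θ = 1 * 1/2 = 1/2
b = r sin θ = 1 * -sqrt(3)/2 = -sqrt(3)/2
z = 1/2 - (sqrt(3)/2)i


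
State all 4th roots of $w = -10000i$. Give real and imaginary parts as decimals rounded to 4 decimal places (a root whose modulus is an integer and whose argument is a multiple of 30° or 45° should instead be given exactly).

|w| = 10000, arg(w) = 270°
Root modulus = 10000^(1/4) = 10
Root arguments: θ_k = (270° + 360°k)/4 for k = 0, 1, ..., 3
Compute each root as (root modulus)(cos θ_k + i sin θ_k) using full-precision intermediates, then round to 4 decimal places.
Roots: 3.8268 + 9.2388i, -9.2388 + 3.8268i, -3.8268 - 9.2388i, 9.2388 - 3.8268i


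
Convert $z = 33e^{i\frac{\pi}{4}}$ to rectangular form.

a = r cos θ = 33 * sqrt(2)/2 = 33*sqrt(2)/2
b = r sin θ = 33 * sqrt(2)/2 = 33*sqrt(2)/2
z = 33*sqrt(2)/2 + (33*sqrt(2)/2)i


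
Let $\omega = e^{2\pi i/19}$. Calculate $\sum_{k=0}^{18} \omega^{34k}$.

Let ζ = ω^34 = e^(2πi·34/19). Since 19 ∤ 34, ζ ≠ 1.
Sum = Σ_{k=0}^{18} ζ^k = (ζ^19 - 1)/(ζ - 1) = (ω^{34·19} - 1)/(ζ - 1) = (1 - 1)/(ζ - 1) = 0


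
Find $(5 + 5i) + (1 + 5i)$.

(5 + 1) + (5 + 5)i = 6 + 10i


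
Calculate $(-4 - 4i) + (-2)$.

(-4 + (-2)) + (-4 + 0)i = -6 - 4i


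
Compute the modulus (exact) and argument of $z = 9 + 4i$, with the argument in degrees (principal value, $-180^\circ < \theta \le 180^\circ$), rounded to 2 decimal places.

|z| = sqrt(9^2 + 4^2) = sqrt(97)
arg(z) = arctan(b/a) = arctan(4/9) (quadrant-adjusted) = 23.96°


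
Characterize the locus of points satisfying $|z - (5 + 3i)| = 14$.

|z - z0| = r describes a circle centered at z0 with radius r
Here z0 = 5 + 3i and r = 14
Locus: Circle centered at (5, 3) with radius 14


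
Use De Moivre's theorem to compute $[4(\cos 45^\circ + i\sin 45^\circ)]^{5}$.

By De Moivre: z^n = r^n(cos(nθ) + i sin(nθ))
= 4^5(cos(5*45°) + i sin(5*45°))
= 1024(cos 225° + i sin 225°)
= -512*sqrt(2) - 512*sqrt(2)i


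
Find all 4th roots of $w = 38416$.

|w| = 38416, arg(w) = 0°
Root modulus = 38416^(1/4) = 14
Root arguments: θ_k = (0° + 360°k)/4 for k = 0, 1, ..., 3
Roots: 14, 14i, -14, -14i


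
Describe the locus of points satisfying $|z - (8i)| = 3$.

|z - z0| = r describes a circle centered at z0 with radius r
Here z0 = 8i and r = 3
Locus: Circle centered at (0, 8) with radius 3


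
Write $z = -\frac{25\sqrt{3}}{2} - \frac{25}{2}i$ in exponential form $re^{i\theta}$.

r = |z| = sqrt((-25*sqrt(3)/2)^2 + (-25/2)^2) = sqrt(1875/4 + 625/4) = sqrt(625) = 25
θ = arctan(b/a) = arctan(-12.5/-21.6506) (quadrant-adjusted) = -150° = -5π/6
z = 25e^(-i*5π/6)


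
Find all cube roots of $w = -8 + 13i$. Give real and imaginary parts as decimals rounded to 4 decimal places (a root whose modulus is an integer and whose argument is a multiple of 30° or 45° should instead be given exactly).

|w| = sqrt(233) ≈ 15.264338, arg(w) ≈ 121.607502°
Root modulus = sqrt(233)^(1/3) ≈ 2.480615
Root arguments: θ_k = (arg(w) + 360°k)/3 for k = 0, 1, ..., 2
Compute each root as (root modulus)(cos θ_k + i sin θ_k) using full-precision intermediates, then round to 4 decimal places.
Roots: 1.8853 + 1.6122i, -2.3388 + 0.8266i, 0.4536 - 2.4388i


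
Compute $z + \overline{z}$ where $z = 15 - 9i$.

z + conjugate(z) = (a + bi) + (a - bi) = 2a
= 2 * 15 = 30


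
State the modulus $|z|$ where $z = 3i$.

|z| = sqrt(a^2 + b^2) = sqrt(0^2 + 3^2) = sqrt(9) = 3


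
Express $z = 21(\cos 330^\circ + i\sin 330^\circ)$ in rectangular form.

a = r cos θ = 21 * sqrt(3)/2 = 21*sqrt(3)/2
b = r sin θ = 21 * -1/2 = -21/2
z = 21*sqrt(3)/2 - (21/2)i


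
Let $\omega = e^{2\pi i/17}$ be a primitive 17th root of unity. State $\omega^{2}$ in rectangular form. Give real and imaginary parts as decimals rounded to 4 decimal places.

ω^2 = e^(2πi·2/17) = e^(i·4π/17)
= cos(4π/17) + i sin(4π/17)
= 0.7390 + 0.6737i


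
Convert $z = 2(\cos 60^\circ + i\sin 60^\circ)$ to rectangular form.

a = r cos θ = 2 * 1/2 = 1
b = r sin θ = 2 * sqrt(3)/2 = sqrt(3)
z = 1 + sqrt(3)i


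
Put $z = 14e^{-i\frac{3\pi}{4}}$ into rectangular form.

a = r cos θ = 14 * -sqrt(2)/2 = -7*sqrt(2)
b = r sin θ = 14 * -sqrt(2)/2 = -7*sqrt(2)
z = -7*sqrt(2) - 7*sqrt(2)i


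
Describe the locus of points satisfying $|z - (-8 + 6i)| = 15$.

|z - z0| = r describes a circle centered at z0 with radius r
Here z0 = -8 + 6i and r = 15
Locus: Circle centered at (-8, 6) with radius 15


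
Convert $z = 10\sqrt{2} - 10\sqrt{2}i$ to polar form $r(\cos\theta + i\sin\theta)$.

r = |z| = sqrt(a^2 + b^2) = sqrt((10*sqrt(2))^2 + (-10*sqrt(2))^2) = sqrt(200 + 200) = sqrt(400) = 20
θ = arctan(b/a) = arctan(-14.1421/14.1421) (quadrant-adjusted) = 315°
z = 20(cos 315° + i sin 315°)


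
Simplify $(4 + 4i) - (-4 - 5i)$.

(4 - (-4)) + (4 - (-5))i = 8 + 9i


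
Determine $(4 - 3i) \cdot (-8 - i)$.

(a1*a2 - b1*b2) + (a1*b2 + b1*a2)i
= (-32 - 3) + (-4 + 24)i
= -35 + 20i


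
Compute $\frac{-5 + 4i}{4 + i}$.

Multiply numerator and denominator by conjugate (4 - i):
= (-5 + 4i)(4 - i) / (4^2 + 1^2)
= (-16 + 21i) / 17
= -16/17 + (21/17)i


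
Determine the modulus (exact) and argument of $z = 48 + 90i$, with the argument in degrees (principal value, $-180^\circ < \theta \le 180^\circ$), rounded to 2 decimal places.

|z| = sqrt(48^2 + 90^2) = 102
arg(z) = arctan(b/a) = arctan(90/48) (quadrant-adjusted) = 61.93°


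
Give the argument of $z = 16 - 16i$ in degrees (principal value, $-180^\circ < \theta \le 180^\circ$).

θ = arctan(b/a) = arctan(-16/16) (quadrant-adjusted) = -45°


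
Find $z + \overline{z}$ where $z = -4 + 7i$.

z + conjugate(z) = (a + bi) + (a - bi) = 2a
= 2 * (-4) = -8


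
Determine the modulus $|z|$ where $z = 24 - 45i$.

|z| = sqrt(a^2 + b^2) = sqrt(24^2 + (-45)^2) = sqrt(2601) = 51


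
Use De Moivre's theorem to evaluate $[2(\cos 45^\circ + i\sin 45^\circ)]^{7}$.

By De Moivre: z^n = r^n(cos(nθ) + i sin(nθ))
= 2^7(cos(7*45°) + i sin(7*45°))
= 128(cos 315° + i sin 315°)
= 64*sqrt(2) - 64*sqrt(2)i


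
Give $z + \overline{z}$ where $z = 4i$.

z + conjugate(z) = (a + bi) + (a - bi) = 2a
= 2 * 0 = 0


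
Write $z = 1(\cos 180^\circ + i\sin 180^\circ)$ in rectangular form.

a = r cos θ = 1 * -1 = -1
b = r sin θ = 1 * 0 = 0
z = -1


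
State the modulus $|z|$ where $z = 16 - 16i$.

|z| = sqrt(a^2 + b^2) = sqrt(16^2 + (-16)^2) = sqrt(512) = sqrt(512)


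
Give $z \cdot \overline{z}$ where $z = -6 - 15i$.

z * conjugate(z) = |z|^2 = a^2 + b^2
= (-6)^2 + (-15)^2 = 261


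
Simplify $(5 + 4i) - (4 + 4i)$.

(5 - 4) + (4 - 4)i = 1


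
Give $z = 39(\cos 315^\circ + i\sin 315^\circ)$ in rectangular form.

a = r cos θ = 39 * sqrt(2)/2 = 39*sqrt(2)/2
b = r sin θ = 39 * -sqrt(2)/2 = -39*sqrt(2)/2
z = 39*sqrt(2)/2 - (39*sqrt(2)/2)i


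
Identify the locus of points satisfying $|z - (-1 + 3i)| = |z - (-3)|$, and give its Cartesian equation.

|z - z1| = |z - z2| means z is equidistant from z1 and z2,
i.e. the perpendicular bisector of the segment from (-1, 3) to (-3, 0) (midpoint (-2, 3/2)).
With z = x + yi, square both sides:
(x - (-1))^2 + (y - 3)^2 = (x - (-3))^2 + (y - 0)^2
The x^2 and y^2 terms cancel: -4x + (-6)y = 9 - 10 = -1
Simplify: 4x + 6y = 1
Locus: Perpendicular bisector of the segment from (-1, 3) to (-3, 0): the line 4x + 6y = 1


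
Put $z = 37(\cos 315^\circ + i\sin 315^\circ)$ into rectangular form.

a = r cos θ = 37 * sqrt(2)/2 = 37*sqrt(2)/2
b = r sin θ = 37 * -sqrt(2)/2 = -37*sqrt(2)/2
z = 37*sqrt(2)/2 - (37*sqrt(2)/2)i


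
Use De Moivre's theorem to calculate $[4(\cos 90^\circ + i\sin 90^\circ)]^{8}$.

By De Moivre: z^n = r^n(cos(nθ) + i sin(nθ))
= 4^8(cos(8*90°) + i sin(8*90°))
= 65536(cos 0° + i sin 0°)
= 65536


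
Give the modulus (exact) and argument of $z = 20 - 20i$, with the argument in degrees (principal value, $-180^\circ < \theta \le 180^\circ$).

|z| = sqrt(20^2 + (-20)^2) = sqrt(800)
arg(z) = arctan(b/a) = arctan(-20/20) (quadrant-adjusted) = -45°


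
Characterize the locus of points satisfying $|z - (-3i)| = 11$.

|z - z0| = r describes a circle centered at z0 with radius r
Here z0 = -3i and r = 11
Locus: Circle centered at (0, -3) with radius 11


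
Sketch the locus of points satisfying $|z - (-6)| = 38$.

|z - z0| = r describes a circle centered at z0 with radius r
Here z0 = -6 and r = 38
Locus: Circle centered at (-6, 0) with radius 38


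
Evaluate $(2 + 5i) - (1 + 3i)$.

(2 - 1) + (5 - 3)i = 1 + 2i


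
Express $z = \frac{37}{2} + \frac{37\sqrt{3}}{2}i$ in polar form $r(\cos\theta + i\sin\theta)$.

r = |z| = sqrt(a^2 + b^2) = sqrt((37/2)^2 + (37*sqrt(3)/2)^2) = sqrt(1369/4 + 4107/4) = sqrt(1369) = 37
θ = arctan(b/a) = arctan(32.0429/18.5) (quadrant-adjusted) = 60°
z = 37(cos 60° + i sin 60°)


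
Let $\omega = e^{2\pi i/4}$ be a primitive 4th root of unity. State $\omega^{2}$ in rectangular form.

ω^2 = e^(2πi·2/4) = e^(i·1π)
= cos(1π) + i sin(1π)
= -1


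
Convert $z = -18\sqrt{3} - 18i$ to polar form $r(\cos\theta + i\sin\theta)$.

r = |z| = sqrt(a^2 + b^2) = sqrt((-18*sqrt(3))^2 + (-18)^2) = sqrt(972 + 324) = sqrt(1296) = 36
θ = arctan(b/a) = arctan(-18/-31.1769) (quadrant-adjusted) = 210°
z = 36(cos 210° + i sin 210°)


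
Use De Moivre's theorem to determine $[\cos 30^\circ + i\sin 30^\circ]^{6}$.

By De Moivre: z^n = r^n(cos(nθ) + i sin(nθ))
= 1^6(cos(6*30°) + i sin(6*30°))
= 1(cos 180° + i sin 180°)
= -1


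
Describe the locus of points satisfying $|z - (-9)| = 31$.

|z - z0| = r describes a circle centered at z0 with radius r
Here z0 = -9 and r = 31
Locus: Circle centered at (-9, 0) with radius 31


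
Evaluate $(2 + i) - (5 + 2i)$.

(2 - 5) + (1 - 2)i = -3 - i


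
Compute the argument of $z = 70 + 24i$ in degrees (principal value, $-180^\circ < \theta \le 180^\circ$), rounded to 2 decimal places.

θ = arctan(b/a) = arctan(24/70) (quadrant-adjusted) = 18.92°


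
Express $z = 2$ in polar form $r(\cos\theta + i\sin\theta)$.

r = |z| = sqrt(a^2 + b^2) = sqrt((2)^2 + (0)^2) = sqrt(4 + 0) = sqrt(4) = 2
b = 0 and a > 0, so z lies on the positive real axis: θ = 0°
z = 2(cos 0° + i sin 0°)


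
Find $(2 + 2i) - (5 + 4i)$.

(2 - 5) + (2 - 4)i = -3 - 2i


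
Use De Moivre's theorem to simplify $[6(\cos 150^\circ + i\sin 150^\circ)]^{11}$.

By De Moivre: z^n = r^n(cos(nθ) + i sin(nθ))
= 6^11(cos(11*150°) + i sin(11*150°))
= 362797056(cos 210° + i sin 210°)
= -181398528*sqrt(3) - 181398528i


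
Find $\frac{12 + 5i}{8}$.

Divisor is real, so divide each part by 8:
= 3/2 + (5/8)i


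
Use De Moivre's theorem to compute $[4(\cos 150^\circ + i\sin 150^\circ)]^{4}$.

By De Moivre: z^n = r^n(cos(nθ) + i sin(nθ))
= 4^4(cos(4*150°) + i sin(4*150°))
= 256(cos 240° + i sin 240°)
= -128 - 128*sqrt(3)i


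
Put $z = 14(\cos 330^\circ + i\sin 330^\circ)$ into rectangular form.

a = r cos θ = 14 * sqrt(3)/2 = 7*sqrt(3)
b = r sin θ = 14 * -1/2 = -7
z = 7*sqrt(3) - 7i


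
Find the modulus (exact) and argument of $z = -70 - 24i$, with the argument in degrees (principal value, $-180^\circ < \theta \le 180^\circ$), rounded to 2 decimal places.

|z| = sqrt((-70)^2 + (-24)^2) = 74
arg(z) = arctan(b/a) = arctan(-24/-70) (quadrant-adjusted) = -161.08°


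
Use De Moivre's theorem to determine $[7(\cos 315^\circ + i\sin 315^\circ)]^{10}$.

By De Moivre: z^n = r^n(cos(nθ) + i sin(nθ))
= 7^10(cos(10*315°) + i sin(10*315°))
= 282475249(cos 270° + i sin 270°)
= -282475249i


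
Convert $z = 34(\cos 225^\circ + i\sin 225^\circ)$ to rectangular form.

a = r cos θ = 34 * -sqrt(2)/2 = -17*sqrt(2)
b = r sin θ = 34 * -sqrt(2)/2 = -17*sqrt(2)
z = -17*sqrt(2) - 17*sqrt(2)i


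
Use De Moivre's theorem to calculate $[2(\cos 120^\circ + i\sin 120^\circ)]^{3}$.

By De Moivre: z^n = r^n(cos(nθ) + i sin(nθ))
= 2^3(cos(3*120°) + i sin(3*120°))
= 8(cos 0° + i sin 0°)
= 8


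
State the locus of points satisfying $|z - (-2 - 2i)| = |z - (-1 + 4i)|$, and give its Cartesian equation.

|z - z1| = |z - z2| means z is equidistant from z1 and z2,
i.e. the perpendicular bisector of the segment from (-2, -2) to (-1, 4) (midpoint (-3/2, 1)).
With z = x + yi, square both sides:
(x - (-2))^2 + (y - (-2))^2 = (x - (-1))^2 + (y - 4)^2
The x^2 and y^2 terms cancel: 2x + 12y = 17 - 8 = 9
Simplify: 2x + 12y = 9
Locus: Perpendicular bisector of the segment from (-2, -2) to (-1, 4): the line 2x + 12y = 9


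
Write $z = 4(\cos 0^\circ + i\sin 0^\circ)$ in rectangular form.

a = r cos θ = 4 * 1 = 4
b = r sin θ = 4 * 0 = 0
z = 4


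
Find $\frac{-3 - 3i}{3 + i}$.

Multiply numerator and denominator by conjugate (3 - i):
= (-3 - 3i)(3 - i) / (3^2 + 1^2)
= (-12 - 6i) / 10
Divide through by 2: (-6 - 3i) / 5
= -6/5 - (3/5)i


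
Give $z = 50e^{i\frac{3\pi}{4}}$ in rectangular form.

a = r cos θ = 50 * -sqrt(2)/2 = -25*sqrt(2)
b = r sin θ = 50 * sqrt(2)/2 = 25*sqrt(2)
z = -25*sqrt(2) + 25*sqrt(2)i


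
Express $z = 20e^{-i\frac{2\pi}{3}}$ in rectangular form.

a = r cos θ = 20 * -1/2 = -10
b = r sin θ = 20 * -sqrt(3)/2 = -10*sqrt(3)
z = -10 - 10*sqrt(3)i


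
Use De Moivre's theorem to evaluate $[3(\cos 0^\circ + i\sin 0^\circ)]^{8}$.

By De Moivre: z^n = r^n(cos(nθ) + i sin(nθ))
= 3^8(cos(8*0°) + i sin(8*0°))
= 6561(cos 0° + i sin 0°)
= 6561


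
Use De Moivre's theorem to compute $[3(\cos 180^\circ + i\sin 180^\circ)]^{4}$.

By De Moivre: z^n = r^n(cos(nθ) + i sin(nθ))
= 3^4(cos(4*180°) + i sin(4*180°))
= 81(cos 0° + i sin 0°)
= 81


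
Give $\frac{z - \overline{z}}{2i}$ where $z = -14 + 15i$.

z - conjugate(z) = 2bi
(z - conjugate(z))/(2i) = 2bi/(2i) = b = 15


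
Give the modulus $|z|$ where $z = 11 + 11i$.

|z| = sqrt(a^2 + b^2) = sqrt(11^2 + 11^2) = sqrt(242) = sqrt(242)


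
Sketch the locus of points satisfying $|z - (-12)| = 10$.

|z - z0| = r describes a circle centered at z0 with radius r
Here z0 = -12 and r = 10
Locus: Circle centered at (-12, 0) with radius 10


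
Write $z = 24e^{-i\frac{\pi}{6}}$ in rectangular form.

a = r cos θ = 24 * sqrt(3)/2 = 12*sqrt(3)
b = r sin θ = 24 * -1/2 = -12
z = 12*sqrt(3) - 12i


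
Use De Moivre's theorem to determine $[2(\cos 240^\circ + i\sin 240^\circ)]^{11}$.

By De Moivre: z^n = r^n(cos(nθ) + i sin(nθ))
= 2^11(cos(11*240°) + i sin(11*240°))
= 2048(cos 120° + i sin 120°)
= -1024 + 1024*sqrt(3)i


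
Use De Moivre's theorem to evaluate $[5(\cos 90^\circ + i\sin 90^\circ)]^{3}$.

By De Moivre: z^n = r^n(cos(nθ) + i sin(nθ))
= 5^3(cos(3*90°) + i sin(3*90°))
= 125(cos 270° + i sin 270°)
= -125i


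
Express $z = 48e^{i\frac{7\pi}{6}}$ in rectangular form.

a = r cos θ = 48 * -sqrt(3)/2 = -24*sqrt(3)
b = r sin θ = 48 * -1/2 = -24
z = -24*sqrt(3) - 24i


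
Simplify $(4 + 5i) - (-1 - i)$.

(4 - (-1)) + (5 - (-1))i = 5 + 6i


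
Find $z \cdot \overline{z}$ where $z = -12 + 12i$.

z * conjugate(z) = |z|^2 = a^2 + b^2
= (-12)^2 + 12^2 = 288


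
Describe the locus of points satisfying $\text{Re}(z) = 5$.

Re(z) = x where z = x + yi; the equation x = 5 is satisfied by all points with that x-coordinate
Locus: Vertical line x = 5


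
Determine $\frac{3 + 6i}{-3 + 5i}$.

Multiply numerator and denominator by conjugate (-3 - 5i):
= (3 + 6i)(-3 - 5i) / ((-3)^2 + 5^2)
= (21 - 33i) / 34
= 21/34 - (33/34)i


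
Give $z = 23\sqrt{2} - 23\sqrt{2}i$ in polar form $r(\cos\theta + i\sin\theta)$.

r = |z| = sqrt(a^2 + b^2) = sqrt((23*sqrt(2))^2 + (-23*sqrt(2))^2) = sqrt(1058 + 1058) = sqrt(2116) = 46
θ = arctan(b/a) = arctan(-32.5269/32.5269) (quadrant-adjusted) = 315°
z = 46(cos 315° + i sin 315°)


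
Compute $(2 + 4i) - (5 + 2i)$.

(2 - 5) + (4 - 2)i = -3 + 2i


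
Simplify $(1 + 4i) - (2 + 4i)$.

(1 - 2) + (4 - 4)i = -1


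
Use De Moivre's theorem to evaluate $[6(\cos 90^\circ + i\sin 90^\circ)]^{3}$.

By De Moivre: z^n = r^n(cos(nθ) + i sin(nθ))
= 6^3(cos(3*90°) + i sin(3*90°))
= 216(cos 270° + i sin 270°)
= -216i


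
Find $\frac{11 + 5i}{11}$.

Divisor is real, so divide each part by 11:
= 1 + (5/11)i


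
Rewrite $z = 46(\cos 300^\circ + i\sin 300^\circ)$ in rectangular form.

a = r cos θ = 46 * 1/2 = 23
b = r sin θ = 46 * -sqrt(3)/2 = -23*sqrt(3)
z = 23 - 23*sqrt(3)i


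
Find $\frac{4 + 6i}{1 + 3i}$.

Multiply numerator and denominator by conjugate (1 - 3i):
= (4 + 6i)(1 - 3i) / (1^2 + 3^2)
= (22 - 6i) / 10
Divide through by 2: (11 - 3i) / 5
= 11/5 - (3/5)i


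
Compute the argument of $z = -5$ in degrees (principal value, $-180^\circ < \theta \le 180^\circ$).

b = 0 and a < 0, so z lies on the negative real axis: θ = 180°


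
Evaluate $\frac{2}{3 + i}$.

Multiply numerator and denominator by conjugate (3 - i):
= (2)(3 - i) / (3^2 + 1^2)
= (6 - 2i) / 10
Divide through by 2: (3 - i) / 5
= 3/5 - (1/5)i


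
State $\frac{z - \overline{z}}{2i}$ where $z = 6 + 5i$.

z - conjugate(z) = 2bi
(z - conjugate(z))/(2i) = 2bi/(2i) = b = 5


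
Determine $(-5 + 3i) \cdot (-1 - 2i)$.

(a1*a2 - b1*b2) + (a1*b2 + b1*a2)i
= (5 - (-6)) + (10 + (-3))i
= 11 + 7i


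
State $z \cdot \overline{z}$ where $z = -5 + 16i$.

z * conjugate(z) = |z|^2 = a^2 + b^2
= (-5)^2 + 16^2 = 281


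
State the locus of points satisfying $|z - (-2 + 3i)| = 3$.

|z - z0| = r describes a circle centered at z0 with radius r
Here z0 = -2 + 3i and r = 3
Locus: Circle centered at (-2, 3) with radius 3


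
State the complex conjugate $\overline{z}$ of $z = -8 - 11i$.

If z = a + bi, then conjugate(z) = a - bi
conjugate(-8 - 11i) = -8 + 11i


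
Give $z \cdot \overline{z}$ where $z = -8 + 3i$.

z * conjugate(z) = |z|^2 = a^2 + b^2
= (-8)^2 + 3^2 = 73


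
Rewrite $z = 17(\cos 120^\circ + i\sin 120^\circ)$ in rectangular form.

a = r cos θ = 17 * -1/2 = -17/2
b = r sin θ = 17 * sqrt(3)/2 = 17*sqrt(3)/2
z = -17/2 + (17*sqrt(3)/2)i


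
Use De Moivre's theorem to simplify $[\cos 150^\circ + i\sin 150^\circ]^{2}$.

By De Moivre: z^n = r^n(cos(nθ) + i sin(nθ))
= 1^2(cos(2*150°) + i sin(2*150°))
= 1(cos 300° + i sin 300°)
= 1/2 - (sqrt(3)/2)i


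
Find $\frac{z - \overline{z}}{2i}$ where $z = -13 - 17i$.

z - conjugate(z) = 2bi
(z - conjugate(z))/(2i) = 2bi/(2i) = b = -17


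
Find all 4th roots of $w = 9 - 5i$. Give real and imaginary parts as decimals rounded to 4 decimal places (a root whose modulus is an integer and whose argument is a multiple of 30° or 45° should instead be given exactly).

|w| = sqrt(106) ≈ 10.295630, arg(w) ≈ 330.945396°
Root modulus = sqrt(106)^(1/4) ≈ 1.791279
Root arguments: θ_k = (arg(w) + 360°k)/4 for k = 0, 1, ..., 3
Compute each root as (root modulus)(cos θ_k + i sin θ_k) using full-precision intermediates, then round to 4 decimal places.
Roots: 0.2265 + 1.7769i, -1.7769 + 0.2265i, -0.2265 - 1.7769i, 1.7769 - 0.2265i


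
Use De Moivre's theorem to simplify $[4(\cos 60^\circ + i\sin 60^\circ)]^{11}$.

By De Moivre: z^n = r^n(cos(nθ) + i sin(nθ))
= 4^11(cos(11*60°) + i sin(11*60°))
= 4194304(cos 300° + i sin 300°)
= 2097152 - 2097152*sqrt(3)i


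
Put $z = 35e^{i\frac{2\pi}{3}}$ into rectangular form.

a = r cos θ = 35 * -1/2 = -35/2
b = r sin θ = 35 * sqrt(3)/2 = 35*sqrt(3)/2
z = -35/2 + (35*sqrt(3)/2)i


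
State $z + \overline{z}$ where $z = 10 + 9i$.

z + conjugate(z) = (a + bi) + (a - bi) = 2a
= 2 * 10 = 20


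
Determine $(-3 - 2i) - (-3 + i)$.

(-3 - (-3)) + (-2 - 1)i = -3i


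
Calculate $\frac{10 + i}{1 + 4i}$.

Multiply numerator and denominator by conjugate (1 - 4i):
= (10 + i)(1 - 4i) / (1^2 + 4^2)
= (14 - 39i) / 17
= 14/17 - (39/17)i


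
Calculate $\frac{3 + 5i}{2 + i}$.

Multiply numerator and denominator by conjugate (2 - i):
= (3 + 5i)(2 - i) / (2^2 + 1^2)
= (11 + 7i) / 5
= 11/5 + (7/5)i


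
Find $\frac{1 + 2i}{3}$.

Divisor is real, so divide each part by 3:
= 1/3 + (2/3)i


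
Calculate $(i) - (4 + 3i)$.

(0 - 4) + (1 - 3)i = -4 - 2i


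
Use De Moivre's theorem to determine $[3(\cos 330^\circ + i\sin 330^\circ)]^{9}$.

By De Moivre: z^n = r^n(cos(nθ) + i sin(nθ))
= 3^9(cos(9*330°) + i sin(9*330°))
= 19683(cos 90° + i sin 90°)
= 19683i


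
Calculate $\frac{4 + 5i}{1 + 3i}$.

Multiply numerator and denominator by conjugate (1 - 3i):
= (4 + 5i)(1 - 3i) / (1^2 + 3^2)
= (19 - 7i) / 10
= 19/10 - (7/10)i


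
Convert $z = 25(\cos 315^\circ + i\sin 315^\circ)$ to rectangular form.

a = r cos θ = 25 * sqrt(2)/2 = 25*sqrt(2)/2
b = r sin θ = 25 * -sqrt(2)/2 = -25*sqrt(2)/2
z = 25*sqrt(2)/2 - (25*sqrt(2)/2)i


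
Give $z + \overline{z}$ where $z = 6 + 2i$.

z + conjugate(z) = (a + bi) + (a - bi) = 2a
= 2 * 6 = 12


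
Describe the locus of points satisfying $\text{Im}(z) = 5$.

Im(z) = y where z = x + yi; the equation y = 5 is satisfied by all points with that y-coordinate
Locus: Horizontal line y = 5


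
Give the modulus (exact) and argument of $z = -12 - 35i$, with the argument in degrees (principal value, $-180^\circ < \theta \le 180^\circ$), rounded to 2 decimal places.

|z| = sqrt((-12)^2 + (-35)^2) = 37
arg(z) = arctan(b/a) = arctan(-35/-12) (quadrant-adjusted) = -108.92°


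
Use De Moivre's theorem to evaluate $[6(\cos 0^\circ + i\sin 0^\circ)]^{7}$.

By De Moivre: z^n = r^n(cos(nθ) + i sin(nθ))
= 6^7(cos(7*0°) + i sin(7*0°))
= 279936(cos 0° + i sin 0°)
= 279936


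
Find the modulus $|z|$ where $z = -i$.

|z| = sqrt(a^2 + b^2) = sqrt(0^2 + (-1)^2) = sqrt(1) = 1


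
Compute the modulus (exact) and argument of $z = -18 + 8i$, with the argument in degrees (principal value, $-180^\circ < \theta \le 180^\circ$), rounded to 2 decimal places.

|z| = sqrt((-18)^2 + 8^2) = sqrt(388)
arg(z) = arctan(b/a) = arctan(8/-18) (quadrant-adjusted) = 156.04°


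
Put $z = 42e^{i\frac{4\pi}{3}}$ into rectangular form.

a = r cos θ = 42 * -1/2 = -21
b = r sin θ = 42 * -sqrt(3)/2 = -21*sqrt(3)
z = -21 - 21*sqrt(3)i


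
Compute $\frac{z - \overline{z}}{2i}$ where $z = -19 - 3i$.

z - conjugate(z) = 2bi
(z - conjugate(z))/(2i) = 2bi/(2i) = b = -3


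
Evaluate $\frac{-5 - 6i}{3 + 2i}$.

Multiply numerator and denominator by conjugate (3 - 2i):
= (-5 - 6i)(3 - 2i) / (3^2 + 2^2)
= (-27 - 8i) / 13
= -27/13 - (8/13)i


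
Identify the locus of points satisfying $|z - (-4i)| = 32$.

|z - z0| = r describes a circle centered at z0 with radius r
Here z0 = -4i and r = 32
Locus: Circle centered at (0, -4) with radius 32


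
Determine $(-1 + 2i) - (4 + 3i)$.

(-1 - 4) + (2 - 3)i = -5 - i


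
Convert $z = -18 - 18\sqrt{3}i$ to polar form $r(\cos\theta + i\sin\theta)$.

r = |z| = sqrt(a^2 + b^2) = sqrt((-18)^2 + (-18*sqrt(3))^2) = sqrt(324 + 972) = sqrt(1296) = 36
θ = arctan(b/a) = arctan(-31.1769/-18) (quadrant-adjusted) = 240°
z = 36(cos 240° + i sin 240°)


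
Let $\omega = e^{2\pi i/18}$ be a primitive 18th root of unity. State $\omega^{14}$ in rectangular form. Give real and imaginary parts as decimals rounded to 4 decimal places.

ω^14 = e^(2πi·14/18) = e^(i·14π/9)
= cos(14π/9) + i sin(14π/9)
= 0.1736 - 0.9848i


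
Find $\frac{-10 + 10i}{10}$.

Divisor is real, so divide each part by 10:
= -1 + i


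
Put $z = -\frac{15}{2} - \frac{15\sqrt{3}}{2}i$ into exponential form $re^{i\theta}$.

r = |z| = sqrt((-15/2)^2 + (-15*sqrt(3)/2)^2) = sqrt(225/4 + 675/4) = sqrt(225) = 15
θ = arctan(b/a) = arctan(-12.9904/-7.5) (quadrant-adjusted) = -120° = -2π/3
z = 15e^(-i*2π/3)


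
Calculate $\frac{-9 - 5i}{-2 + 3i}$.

Multiply numerator and denominator by conjugate (-2 - 3i):
= (-9 - 5i)(-2 - 3i) / ((-2)^2 + 3^2)
= (3 + 37i) / 13
= 3/13 + (37/13)i


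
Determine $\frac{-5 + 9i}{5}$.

Divisor is real, so divide each part by 5:
= -1 + (9/5)i


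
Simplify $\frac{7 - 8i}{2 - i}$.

Multiply numerator and denominator by conjugate (2 + i):
= (7 - 8i)(2 + i) / (2^2 + (-1)^2)
= (22 - 9i) / 5
= 22/5 - (9/5)i


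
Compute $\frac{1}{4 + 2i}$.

Multiply numerator and denominator by conjugate (4 - 2i):
= (1)(4 - 2i) / (4^2 + 2^2)
= (4 - 2i) / 20
Divide through by 2: (2 - i) / 10
= 1/5 - (1/10)i


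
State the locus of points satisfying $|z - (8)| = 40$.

|z - z0| = r describes a circle centered at z0 with radius r
Here z0 = 8 and r = 40
Locus: Circle centered at (8, 0) with radius 40


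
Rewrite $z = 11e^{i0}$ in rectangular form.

a = r cos θ = 11 * 1 = 11
b = r sin θ = 11 * 0 = 0
z = 11


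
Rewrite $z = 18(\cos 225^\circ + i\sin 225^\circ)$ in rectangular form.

a = r cos θ = 18 * -sqrt(2)/2 = -9*sqrt(2)
b = r sin θ = 18 * -sqrt(2)/2 = -9*sqrt(2)
z = -9*sqrt(2) - 9*sqrt(2)i


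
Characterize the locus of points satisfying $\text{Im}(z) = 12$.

Im(z) = y where z = x + yi; the equation y = 12 is satisfied by all points with that y-coordinate
Locus: Horizontal line y = 12


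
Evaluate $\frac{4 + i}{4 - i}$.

Multiply numerator and denominator by conjugate (4 + i):
= (4 + i)(4 + i) / (4^2 + (-1)^2)
= (15 + 8i) / 17
= 15/17 + (8/17)i


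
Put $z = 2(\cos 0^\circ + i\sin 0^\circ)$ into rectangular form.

a = r cos θ = 2 * 1 = 2
b = r sin θ = 2 * 0 = 0
z = 2


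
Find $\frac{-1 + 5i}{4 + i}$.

Multiply numerator and denominator by conjugate (4 - i):
= (-1 + 5i)(4 - i) / (4^2 + 1^2)
= (1 + 21i) / 17
= 1/17 + (21/17)i


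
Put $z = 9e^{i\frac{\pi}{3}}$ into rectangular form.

a = r cos θ = 9 * 1/2 = 9/2
b = r sin θ = 9 * sqrt(3)/2 = 9*sqrt(3)/2
z = 9/2 + (9*sqrt(3)/2)i


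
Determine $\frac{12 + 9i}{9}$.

Divisor is real, so divide each part by 9:
= 4/3 + i


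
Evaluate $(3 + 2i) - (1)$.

(3 - 1) + (2 - 0)i = 2 + 2i


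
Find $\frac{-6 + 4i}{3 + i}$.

Multiply numerator and denominator by conjugate (3 - i):
= (-6 + 4i)(3 - i) / (3^2 + 1^2)
= (-14 + 18i) / 10
Divide through by 2: (-7 + 9i) / 5
= -7/5 + (9/5)i


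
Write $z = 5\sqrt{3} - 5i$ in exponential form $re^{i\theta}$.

r = |z| = sqrt((5*sqrt(3))^2 + (-5)^2) = sqrt(75 + 25) = sqrt(100) = 10
θ = arctan(b/a) = arctan(-5/8.6603) (quadrant-adjusted) = -30° = -π/6
z = 10e^(-i*π/6)


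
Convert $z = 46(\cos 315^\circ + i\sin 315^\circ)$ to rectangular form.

a = r cos θ = 46 * sqrt(2)/2 = 23*sqrt(2)
b = r sin θ = 46 * -sqrt(2)/2 = -23*sqrt(2)
z = 23*sqrt(2) - 23*sqrt(2)i


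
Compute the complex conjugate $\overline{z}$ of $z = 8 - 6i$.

If z = a + bi, then conjugate(z) = a - bi
conjugate(8 - 6i) = 8 + 6i


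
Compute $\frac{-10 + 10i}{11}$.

Divisor is real, so divide each part by 11:
= -10/11 + (10/11)i


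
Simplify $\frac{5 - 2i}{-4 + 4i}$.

Multiply numerator and denominator by conjugate (-4 - 4i):
= (5 - 2i)(-4 - 4i) / ((-4)^2 + 4^2)
= (-28 - 12i) / 32
Divide through by 4: (-7 - 3i) / 8
= -7/8 - (3/8)i


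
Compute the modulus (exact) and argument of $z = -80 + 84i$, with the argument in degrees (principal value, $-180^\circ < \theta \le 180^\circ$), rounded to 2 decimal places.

|z| = sqrt((-80)^2 + 84^2) = 116
arg(z) = arctan(b/a) = arctan(84/-80) (quadrant-adjusted) = 133.60°


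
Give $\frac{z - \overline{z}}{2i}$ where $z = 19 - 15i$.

z - conjugate(z) = 2bi
(z - conjugate(z))/(2i) = 2bi/(2i) = b = -15


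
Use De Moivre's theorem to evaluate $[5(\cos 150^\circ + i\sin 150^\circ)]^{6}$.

By De Moivre: z^n = r^n(cos(nθ) + i sin(nθ))
= 5^6(cos(6*150°) + i sin(6*150°))
= 15625(cos 180° + i sin 180°)
= -15625


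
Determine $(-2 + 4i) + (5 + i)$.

(-2 + 5) + (4 + 1)i = 3 + 5i


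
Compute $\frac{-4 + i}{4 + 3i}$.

Multiply numerator and denominator by conjugate (4 - 3i):
= (-4 + i)(4 - 3i) / (4^2 + 3^2)
= (-13 + 16i) / 25
= -13/25 + (16/25)i


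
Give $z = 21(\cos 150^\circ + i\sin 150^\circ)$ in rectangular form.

a = r cos θ = 21 * -sqrt(3)/2 = -21*sqrt(3)/2
b = r sin θ = 21 * 1/2 = 21/2
z = -21*sqrt(3)/2 + (21/2)i


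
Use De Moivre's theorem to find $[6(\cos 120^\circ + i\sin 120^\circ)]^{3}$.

By De Moivre: z^n = r^n(cos(nθ) + i sin(nθ))
= 6^3(cos(3*120°) + i sin(3*120°))
= 216(cos 0° + i sin 0°)
= 216


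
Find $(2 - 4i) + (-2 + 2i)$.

(2 + (-2)) + (-4 + 2)i = -2i


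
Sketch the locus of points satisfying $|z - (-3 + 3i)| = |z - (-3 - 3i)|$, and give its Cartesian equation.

|z - z1| = |z - z2| means z is equidistant from z1 and z2,
i.e. the perpendicular bisector of the segment from (-3, 3) to (-3, -3) (midpoint (-3, 0)).
With z = x + yi, square both sides:
(x - (-3))^2 + (y - 3)^2 = (x - (-3))^2 + (y - (-3))^2
The x^2 and y^2 terms cancel: 0x + (-12)y = 18 - 18 = 0
Simplify: y = 0
Locus: Perpendicular bisector of the segment from (-3, 3) to (-3, -3): the line y = 0


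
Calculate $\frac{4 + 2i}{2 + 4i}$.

Multiply numerator and denominator by conjugate (2 - 4i):
= (4 + 2i)(2 - 4i) / (2^2 + 4^2)
= (16 - 12i) / 20
Divide through by 4: (4 - 3i) / 5
= 4/5 - (3/5)i


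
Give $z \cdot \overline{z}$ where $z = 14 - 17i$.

z * conjugate(z) = |z|^2 = a^2 + b^2
= 14^2 + (-17)^2 = 485


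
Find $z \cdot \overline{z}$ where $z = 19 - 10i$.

z * conjugate(z) = |z|^2 = a^2 + b^2
= 19^2 + (-10)^2 = 461


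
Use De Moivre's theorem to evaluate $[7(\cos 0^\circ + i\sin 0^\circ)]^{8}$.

By De Moivre: z^n = r^n(cos(nθ) + i sin(nθ))
= 7^8(cos(8*0°) + i sin(8*0°))
= 5764801(cos 0° + i sin 0°)
= 5764801


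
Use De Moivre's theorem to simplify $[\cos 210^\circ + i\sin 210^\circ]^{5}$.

By De Moivre: z^n = r^n(cos(nθ) + i sin(nθ))
= 1^5(cos(5*210°) + i sin(5*210°))
= 1(cos 330° + i sin 330°)
= sqrt(3)/2 - (1/2)i


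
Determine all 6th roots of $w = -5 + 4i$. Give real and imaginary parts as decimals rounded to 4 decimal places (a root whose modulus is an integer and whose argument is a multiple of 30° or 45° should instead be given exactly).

|w| = sqrt(41) ≈ 6.403124, arg(w) ≈ 141.340192°
Root modulus = sqrt(41)^(1/6) ≈ 1.362695
Root arguments: θ_k = (arg(w) + 360°k)/6 for k = 0, 1, ..., 5
Compute each root as (root modulus)(cos θ_k + i sin θ_k) using full-precision intermediates, then round to 4 decimal places.
Roots: 1.2491 + 0.5446i, 0.1529 + 1.3541i, -1.0962 + 0.8095i, -1.2491 - 0.5446i, -0.1529 - 1.3541i, 1.0962 - 0.8095i


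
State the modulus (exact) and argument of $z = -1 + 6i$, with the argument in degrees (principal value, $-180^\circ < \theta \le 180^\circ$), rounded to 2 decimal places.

|z| = sqrt((-1)^2 + 6^2) = sqrt(37)
arg(z) = arctan(b/a) = arctan(6/-1) (quadrant-adjusted) = 99.46°


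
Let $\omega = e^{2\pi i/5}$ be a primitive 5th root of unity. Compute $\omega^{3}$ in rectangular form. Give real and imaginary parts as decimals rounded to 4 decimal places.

ω^3 = e^(2πi·3/5) = e^(i·6π/5)
= cos(6π/5) + i sin(6π/5)
= -0.8090 - 0.5878i


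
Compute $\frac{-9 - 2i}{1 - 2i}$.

Multiply numerator and denominator by conjugate (1 + 2i):
= (-9 - 2i)(1 + 2i) / (1^2 + (-2)^2)
= (-5 - 20i) / 5
= -1 - 4i


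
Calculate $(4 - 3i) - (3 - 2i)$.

(4 - 3) + (-3 - (-2))i = 1 - i


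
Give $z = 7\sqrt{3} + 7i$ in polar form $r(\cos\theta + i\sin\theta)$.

r = |z| = sqrt(a^2 + b^2) = sqrt((7*sqrt(3))^2 + (7)^2) = sqrt(147 + 49) = sqrt(196) = 14
θ = arctan(b/a) = arctan(7/12.1244) (quadrant-adjusted) = 30°
z = 14(cos 30° + i sin 30°)


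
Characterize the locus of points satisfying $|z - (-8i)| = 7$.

|z - z0| = r describes a circle centered at z0 with radius r
Here z0 = -8i and r = 7
Locus: Circle centered at (0, -8) with radius 7


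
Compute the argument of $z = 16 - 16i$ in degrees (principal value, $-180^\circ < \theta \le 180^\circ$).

θ = arctan(b/a) = arctan(-16/16) (quadrant-adjusted) = -45°


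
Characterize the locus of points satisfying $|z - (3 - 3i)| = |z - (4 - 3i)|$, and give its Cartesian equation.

|z - z1| = |z - z2| means z is equidistant from z1 and z2,
i.e. the perpendicular bisector of the segment from (3, -3) to (4, -3) (midpoint (7/2, -3)).
With z = x + yi, square both sides:
(x - 3)^2 + (y - (-3))^2 = (x - 4)^2 + (y - (-3))^2
The x^2 and y^2 terms cancel: 2x + 0y = 25 - 18 = 7
Simplify: x = 7/2
Locus: Perpendicular bisector of the segment from (3, -3) to (4, -3): the line x = 7/2


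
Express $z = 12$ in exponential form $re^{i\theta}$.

r = |z| = sqrt((12)^2 + (0)^2) = sqrt(144 + 0) = sqrt(144) = 12
b = 0 and a > 0, so z lies on the positive real axis: θ = 0
z = 12e^(i*0) = 12


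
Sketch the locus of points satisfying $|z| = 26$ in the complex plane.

|z| = 26 means sqrt(x^2 + y^2) = 26
This is a circle of radius 26 centered at the origin


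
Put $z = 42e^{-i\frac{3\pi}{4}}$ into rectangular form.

a = r cos θ = 42 * -sqrt(2)/2 = -21*sqrt(2)
b = r sin θ = 42 * -sqrt(2)/2 = -21*sqrt(2)
z = -21*sqrt(2) - 21*sqrt(2)i


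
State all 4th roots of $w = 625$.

|w| = 625, arg(w) = 0°
Root modulus = 625^(1/4) = 5
Root arguments: θ_k = (0° + 360°k)/4 for k = 0, 1, ..., 3
Roots: 5, 5i, -5, -5i


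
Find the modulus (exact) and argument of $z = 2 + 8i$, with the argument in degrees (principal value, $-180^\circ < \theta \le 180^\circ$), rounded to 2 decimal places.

|z| = sqrt(2^2 + 8^2) = sqrt(68)
arg(z) = arctan(b/a) = arctan(8/2) (quadrant-adjusted) = 75.96°


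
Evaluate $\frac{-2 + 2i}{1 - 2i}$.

Multiply numerator and denominator by conjugate (1 + 2i):
= (-2 + 2i)(1 + 2i) / (1^2 + (-2)^2)
= (-6 - 2i) / 5
= -6/5 - (2/5)i


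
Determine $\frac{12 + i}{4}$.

Divisor is real, so divide each part by 4:
= 3 + (1/4)i


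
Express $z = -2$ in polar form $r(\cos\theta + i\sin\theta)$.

r = |z| = sqrt(a^2 + b^2) = sqrt((-2)^2 + (0)^2) = sqrt(4 + 0) = sqrt(4) = 2
b = 0 and a < 0, so z lies on the negative real axis: θ = 180°
z = 2(cos 180° + i sin 180°)


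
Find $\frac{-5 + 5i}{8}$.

Divisor is real, so divide each part by 8:
= -5/8 + (5/8)i


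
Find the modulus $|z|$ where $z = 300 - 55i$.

|z| = sqrt(a^2 + b^2) = sqrt(300^2 + (-55)^2) = sqrt(93025) = 305


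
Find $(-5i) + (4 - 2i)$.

(0 + 4) + (-5 + (-2))i = 4 - 7i


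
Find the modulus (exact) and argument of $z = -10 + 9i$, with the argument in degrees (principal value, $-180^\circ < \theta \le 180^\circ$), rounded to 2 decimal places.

|z| = sqrt((-10)^2 + 9^2) = sqrt(181)
arg(z) = arctan(b/a) = arctan(9/-10) (quadrant-adjusted) = 138.01°


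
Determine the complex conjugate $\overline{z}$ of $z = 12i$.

If z = a + bi, then conjugate(z) = a - bi
conjugate(12i) = -12i


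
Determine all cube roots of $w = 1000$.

|w| = 1000, arg(w) = 0°
Root modulus = 1000^(1/3) = 10
Root arguments: θ_k = (0° + 360°k)/3 for k = 0, 1, ..., 2
Roots: 10, -5 + 5*sqrt(3)i, -5 - 5*sqrt(3)i


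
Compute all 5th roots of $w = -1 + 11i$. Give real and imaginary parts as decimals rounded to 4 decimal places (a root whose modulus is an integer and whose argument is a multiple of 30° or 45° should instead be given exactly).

|w| = sqrt(122) ≈ 11.045361, arg(w) ≈ 95.194429°
Root modulus = sqrt(122)^(1/5) ≈ 1.616724
Root arguments: θ_k = (arg(w) + 360°k)/5 for k = 0, 1, ..., 4
Compute each root as (root modulus)(cos θ_k + i sin θ_k) using full-precision intermediates, then round to 4 decimal places.
Roots: 1.5283 + 0.5274i, -0.0293 + 1.6165i, -1.5464 + 0.4716i, -0.9264 - 1.3250i, 0.9738 - 1.2905i


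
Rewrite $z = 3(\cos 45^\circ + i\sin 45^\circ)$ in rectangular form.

a = r cos θ = 3 * sqrt(2)/2 = 3*sqrt(2)/2
b = r sin θ = 3 * sqrt(2)/2 = 3*sqrt(2)/2
z = 3*sqrt(2)/2 + (3*sqrt(2)/2)i


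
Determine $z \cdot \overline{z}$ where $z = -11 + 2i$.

z * conjugate(z) = |z|^2 = a^2 + b^2
= (-11)^2 + 2^2 = 125


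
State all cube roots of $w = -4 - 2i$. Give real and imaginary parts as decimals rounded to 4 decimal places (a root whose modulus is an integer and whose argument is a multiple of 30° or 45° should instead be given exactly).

|w| = sqrt(20) ≈ 4.472136, arg(w) ≈ 206.565051°
Root modulus = sqrt(20)^(1/3) ≈ 1.647549
Root arguments: θ_k = (arg(w) + 360°k)/3 for k = 0, 1, ..., 2
Compute each root as (root modulus)(cos θ_k + i sin θ_k) using full-precision intermediates, then round to 4 decimal places.
Roots: 0.5943 + 1.5366i, -1.6279 - 0.2536i, 1.0336 - 1.2830i


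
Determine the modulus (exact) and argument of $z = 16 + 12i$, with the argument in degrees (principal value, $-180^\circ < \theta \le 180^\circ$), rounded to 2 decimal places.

|z| = sqrt(16^2 + 12^2) = 20
arg(z) = arctan(b/a) = arctan(12/16) (quadrant-adjusted) = 36.87°


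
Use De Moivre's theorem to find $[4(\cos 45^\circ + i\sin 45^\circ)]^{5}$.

By De Moivre: z^n = r^n(cos(nθ) + i sin(nθ))
= 4^5(cos(5*45°) + i sin(5*45°))
= 1024(cos 225° + i sin 225°)
= -512*sqrt(2) - 512*sqrt(2)i


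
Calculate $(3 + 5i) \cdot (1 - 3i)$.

(a1*a2 - b1*b2) + (a1*b2 + b1*a2)i
= (3 - (-15)) + (-9 + 5)i
= 18 - 4i


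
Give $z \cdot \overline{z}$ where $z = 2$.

z * conjugate(z) = |z|^2 = a^2 + b^2
= 2^2 + 0^2 = 4


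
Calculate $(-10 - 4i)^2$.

(a + bi)^2 = a^2 - b^2 + 2abi
= (-10)^2 - (-4)^2 + 2*(-10)*(-4)i
= 84 + 80i


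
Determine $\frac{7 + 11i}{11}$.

Divisor is real, so divide each part by 11:
= 7/11 + i
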